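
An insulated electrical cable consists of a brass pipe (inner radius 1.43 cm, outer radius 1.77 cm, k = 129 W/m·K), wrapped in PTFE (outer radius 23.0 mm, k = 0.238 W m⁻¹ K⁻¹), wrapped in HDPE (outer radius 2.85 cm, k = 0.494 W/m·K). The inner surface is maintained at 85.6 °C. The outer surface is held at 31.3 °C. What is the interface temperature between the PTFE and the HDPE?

T = 46.6 °C

Treat each layer as a resistance in series:
  R'_brass = ln(0.0177/0.0143)/(2πk) = 0.2133/(2π·129) = 2.632×10^-4 m·K/W
  R'_PTFE = ln(0.0230/0.0177)/(2πk) = 0.2619/(2π·0.238) = 0.1752 m·K/W
  R'_HDPE = ln(0.0285/0.0230)/(2πk) = 0.2144/(2π·0.494) = 0.06908 m·K/W
ΣR = 2.632×10^-4 + 0.1752 + 0.06908 = 0.2445 m·K/W
Q' = ΔT/ΣR = (85.6 °C − 31.3 °C)/0.2445 = 222.1 W/m
From the inner boundary to the PTFE/HDPE interface, ΣR_partial = 0.1755 m·K/W.
T_interface = T_in − Q'·ΣR_partial = 85.6 °C − (222.1)(0.1755) = 46.6 °C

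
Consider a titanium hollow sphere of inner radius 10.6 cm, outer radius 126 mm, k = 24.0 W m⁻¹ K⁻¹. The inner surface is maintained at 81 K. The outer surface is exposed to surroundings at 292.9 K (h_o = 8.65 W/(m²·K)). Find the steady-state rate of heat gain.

Q = 363 W

Series thermal resistances, inner to outer:
  R_titanium = (1/0.106 − 1/0.126)/(4πk) = 1.497/(4π·24.0) = 0.004965 K/W
  R_conv,out = 1/(4πr²h) = 1/(4π·0.126²·8.65) = 0.5795 K/W
ΣR = 0.004965 + 0.5795 = 0.5845 K/W
Q = ΔT/ΣR = (81 K − 292.9 K)/0.5845 = -363 W
(Negative Q ⇒ heat flows inward; heat gain = 363 W.)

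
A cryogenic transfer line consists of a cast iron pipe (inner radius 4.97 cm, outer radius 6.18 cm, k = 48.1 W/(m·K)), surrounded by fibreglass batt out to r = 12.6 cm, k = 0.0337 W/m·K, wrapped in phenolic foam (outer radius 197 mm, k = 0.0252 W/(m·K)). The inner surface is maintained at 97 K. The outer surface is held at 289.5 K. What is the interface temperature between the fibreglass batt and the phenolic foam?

T = 201.7 K

Series thermal resistances, inner to outer:
  R'_cast iron = ln(0.0618/0.0497)/(2πk) = 0.2179/(2π·48.1) = 7.210×10^-4 m·K/W
  R'_fibreglass batt = ln(0.126/0.0618)/(2πk) = 0.7124/(2π·0.0337) = 3.364 m·K/W
  R'_phenolic foam = ln(0.197/0.126)/(2πk) = 0.4469/(2π·0.0252) = 2.823 m·K/W
ΣR = 7.210×10^-4 + 3.364 + 2.823 = 6.188 m·K/W
Q' = ΔT/ΣR = (97 K − 289.5 K)/6.188 = -31.11 W/m
From the inner boundary to the fibreglass batt/phenolic foam interface, ΣR_partial = 3.365 m·K/W.
T_interface = T_in − Q'·ΣR_partial = 97 K − (-31.11)(3.365) = 201.7 K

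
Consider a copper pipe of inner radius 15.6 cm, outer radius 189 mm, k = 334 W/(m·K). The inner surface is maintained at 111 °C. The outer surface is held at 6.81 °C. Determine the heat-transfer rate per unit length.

Q' = 2πk·ΔT/ln(r₂/r₁) = 2π × 334 × 104.19 / ln(0.189/0.156) = 1.14×10^6 W/m

Q' = 1140 kW/m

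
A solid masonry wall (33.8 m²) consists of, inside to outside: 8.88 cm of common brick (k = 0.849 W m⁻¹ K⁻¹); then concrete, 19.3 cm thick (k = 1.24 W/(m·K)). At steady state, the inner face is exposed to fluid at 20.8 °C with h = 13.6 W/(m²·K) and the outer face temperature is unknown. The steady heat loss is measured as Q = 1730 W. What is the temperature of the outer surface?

T_out = 3.72 °C

Series resistances:
  R_conv,in = 1/(hA) = 1/(13.6·33.8) = 0.002175 K/W
  R_common brick = L/(kA) = 0.0888/(0.849·33.8) = 0.003094 K/W
  R_concrete = L/(kA) = 0.193/(1.24·33.8) = 0.004605 K/W
ΣR = 0.009875 K/W
ΔT = Q·ΣR = 1730 × 0.009875 = 17.08 K
Heat flows outward, so T_out = T_in − ΔT = 20.8 − 17.08 = 3.72 °C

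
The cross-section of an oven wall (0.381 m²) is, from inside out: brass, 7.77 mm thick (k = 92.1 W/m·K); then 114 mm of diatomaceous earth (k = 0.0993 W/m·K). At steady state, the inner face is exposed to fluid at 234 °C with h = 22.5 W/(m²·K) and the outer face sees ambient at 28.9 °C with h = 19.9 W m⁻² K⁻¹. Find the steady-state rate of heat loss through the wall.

Resistance network (inner→outer):
  R_conv,in = 1/(hA) = 1/(22.5·0.381) = 0.1167 K/W
  R_brass = L/(kA) = 0.00777/(92.1·0.381) = 2.214×10^-4 K/W
  R_diatomaceous earth = L/(kA) = 0.114/(0.0993·0.381) = 3.013 K/W
  R_conv,out = 1/(hA) = 1/(19.9·0.381) = 0.1319 K/W
ΣR = 0.1167 + 2.214×10^-4 + 3.013 + 0.1319 = 3.262 K/W
Q = ΔT/ΣR = (234 °C − 28.9 °C)/3.262 = 62.9 W

Q = 62.9 W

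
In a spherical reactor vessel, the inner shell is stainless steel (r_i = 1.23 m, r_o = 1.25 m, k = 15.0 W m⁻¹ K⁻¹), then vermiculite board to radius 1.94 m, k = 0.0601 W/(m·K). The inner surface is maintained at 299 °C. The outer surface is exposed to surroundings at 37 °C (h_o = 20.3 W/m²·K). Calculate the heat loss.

Resistance network (inner→outer):
  R_stainless steel = (1/1.23 − 1/1.25)/(4πk) = 0.01301/(4π·15.0) = 6.901×10^-5 K/W
  R_vermiculite board = (1/1.25 − 1/1.94)/(4πk) = 0.2845/(4π·0.0601) = 0.3767 K/W
  R_conv,out = 1/(4πr²h) = 1/(4π·1.94²·20.3) = 0.001042 K/W
ΣR = 6.901×10^-5 + 0.3767 + 0.001042 = 0.3778 K/W
Q = ΔT/ΣR = (299 °C − 37 °C)/0.3778 = 693 W

Q = 693 W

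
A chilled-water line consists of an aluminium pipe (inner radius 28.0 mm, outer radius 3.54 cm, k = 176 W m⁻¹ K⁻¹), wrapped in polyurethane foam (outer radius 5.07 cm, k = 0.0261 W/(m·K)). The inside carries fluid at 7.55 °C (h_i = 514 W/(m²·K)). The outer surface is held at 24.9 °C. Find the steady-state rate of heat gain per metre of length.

Q' = 7.88 W/m

Treat each layer as a resistance in series:
  R'_conv,in = 1/(2πr h) = 1/(2π·0.0280·514) = 0.01106 m·K/W
  R'_aluminium = ln(0.0354/0.0280)/(2πk) = 0.2345/(2π·176) = 2.121×10^-4 m·K/W
  R'_polyurethane foam = ln(0.0507/0.0354)/(2πk) = 0.3592/(2π·0.0261) = 2.190 m·K/W
ΣR = 0.01106 + 2.121×10^-4 + 2.190 = 2.201 m·K/W
Q' = ΔT/ΣR = (7.55 °C − 24.9 °C)/2.201 = -7.88 W/m
(Negative Q' ⇒ heat flows inward; heat gain = 7.88 W/m.)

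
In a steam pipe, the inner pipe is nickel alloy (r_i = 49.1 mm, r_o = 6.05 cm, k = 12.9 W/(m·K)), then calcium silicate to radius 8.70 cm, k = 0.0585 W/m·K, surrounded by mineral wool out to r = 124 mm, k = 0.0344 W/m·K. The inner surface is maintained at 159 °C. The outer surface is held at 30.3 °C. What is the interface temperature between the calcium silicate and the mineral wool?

T = 111 °C

Series thermal resistances, inner to outer:
  R'_nickel alloy = ln(0.0605/0.0491)/(2πk) = 0.2088/(2π·12.9) = 0.002576 m·K/W
  R'_calcium silicate = ln(0.0870/0.0605)/(2πk) = 0.3633/(2π·0.0585) = 0.9883 m·K/W
  R'_mineral wool = ln(0.124/0.0870)/(2πk) = 0.3544/(2π·0.0344) = 1.640 m·K/W
ΣR = 0.002576 + 0.9883 + 1.640 = 2.631 m·K/W
Q' = ΔT/ΣR = (159 °C − 30.3 °C)/2.631 = 48.92 W/m
From the inner boundary to the calcium silicate/mineral wool interface, ΣR_partial = 0.9909 m·K/W.
T_interface = T_in − Q'·ΣR_partial = 159 °C − (48.92)(0.9909) = 111 °C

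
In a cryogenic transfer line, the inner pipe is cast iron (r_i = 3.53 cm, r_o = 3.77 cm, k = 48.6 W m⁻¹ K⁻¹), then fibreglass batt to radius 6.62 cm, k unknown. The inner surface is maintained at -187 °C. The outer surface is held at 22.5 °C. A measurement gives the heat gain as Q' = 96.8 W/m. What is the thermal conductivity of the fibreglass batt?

k = 0.0414 W/m·K

ΣR = ΔT/Q' = |-187 − 22.5|/96.8 = 2.164 m·K/W
Known resistances:
  R'_cast iron = ln(0.0377/0.0353)/(2πk) = 0.06578/(2π·48.6) = 2.154×10^-4 m·K/W
R_fibreglass batt = ΣR − ΣR_known = 2.164 − 2.154×10^-4 = 2.164 m·K/W
ln(r₂/r₁)/(2πk) = 2.164 ⇒ k = 0.5630/(2π·2.164) = 0.0414 W/m·K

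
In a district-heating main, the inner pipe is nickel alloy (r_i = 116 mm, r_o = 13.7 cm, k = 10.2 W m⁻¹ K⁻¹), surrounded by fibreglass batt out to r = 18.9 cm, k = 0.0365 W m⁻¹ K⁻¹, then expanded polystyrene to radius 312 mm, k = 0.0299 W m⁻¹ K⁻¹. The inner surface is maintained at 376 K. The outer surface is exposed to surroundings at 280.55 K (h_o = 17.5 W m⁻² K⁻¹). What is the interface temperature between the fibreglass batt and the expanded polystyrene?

Resistance network (inner→outer):
  R'_nickel alloy = ln(0.137/0.116)/(2πk) = 0.1664/(2π·10.2) = 0.002596 m·K/W
  R'_fibreglass batt = ln(0.189/0.137)/(2πk) = 0.3218/(2π·0.0365) = 1.403 m·K/W
  R'_expanded polystyrene = ln(0.312/0.189)/(2πk) = 0.5013/(2π·0.0299) = 2.668 m·K/W
  R'_conv,out = 1/(2πr h) = 1/(2π·0.312·17.5) = 0.02915 m·K/W
ΣR = 0.002596 + 1.403 + 2.668 + 0.02915 = 4.103 m·K/W
Q' = ΔT/ΣR = (376 K − 280.55 K)/4.103 = 23.26 W/m
From the inner boundary to the fibreglass batt/expanded polystyrene interface, ΣR_partial = 1.406 m·K/W.
T_interface = T_in − Q'·ΣR_partial = 376 K − (23.26)(1.406) = 343.3 K

T = 343.3 K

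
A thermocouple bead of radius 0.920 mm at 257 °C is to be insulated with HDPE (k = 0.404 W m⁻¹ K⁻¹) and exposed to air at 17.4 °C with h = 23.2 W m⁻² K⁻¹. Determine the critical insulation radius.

For a sphere, r_cr = 2k_ins/h = 2·0.404/23.2 = 0.0348 m = 3.48 cm

r_cr = 3.48 cm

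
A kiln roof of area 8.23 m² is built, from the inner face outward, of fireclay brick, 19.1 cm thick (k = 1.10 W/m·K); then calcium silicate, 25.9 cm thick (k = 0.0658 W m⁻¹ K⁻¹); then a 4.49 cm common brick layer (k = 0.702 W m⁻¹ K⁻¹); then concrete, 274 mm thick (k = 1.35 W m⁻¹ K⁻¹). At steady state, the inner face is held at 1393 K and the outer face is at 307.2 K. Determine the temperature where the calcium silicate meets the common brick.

T = 373 K

Treat each layer as a resistance in series:
  R_fireclay brick = L/(kA) = 0.191/(1.10·8.23) = 0.02110 K/W
  R_calcium silicate = L/(kA) = 0.259/(0.0658·8.23) = 0.4783 K/W
  R_common brick = L/(kA) = 0.0449/(0.702·8.23) = 0.007772 K/W
  R_concrete = L/(kA) = 0.274/(1.35·8.23) = 0.02466 K/W
ΣR = 0.02110 + 0.4783 + 0.007772 + 0.02466 = 0.5318 K/W
Q = ΔT/ΣR = (1393 K − 307.2 K)/0.5318 = 2042 W
From the inner boundary to the calcium silicate/common brick interface, ΣR_partial = 0.4994 K/W.
T_interface = T_in − Q·ΣR_partial = 1393 K − (2042)(0.4994) = 373 K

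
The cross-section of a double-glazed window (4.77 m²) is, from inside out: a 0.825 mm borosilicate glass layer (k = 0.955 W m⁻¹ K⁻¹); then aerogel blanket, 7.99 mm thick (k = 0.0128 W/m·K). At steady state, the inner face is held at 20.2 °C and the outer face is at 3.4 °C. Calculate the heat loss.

Series thermal resistances, inner to outer:
  R_borosilicate glass = L/(kA) = 8.25×10^-4/(0.955·4.77) = 1.811×10^-4 K/W
  R_aerogel blanket = L/(kA) = 0.00799/(0.0128·4.77) = 0.1309 K/W
ΣR = 1.811×10^-4 + 0.1309 = 0.1311 K/W
Q = ΔT/ΣR = (20.2 °C − 3.4 °C)/0.1311 = 128 W

Q = 128 W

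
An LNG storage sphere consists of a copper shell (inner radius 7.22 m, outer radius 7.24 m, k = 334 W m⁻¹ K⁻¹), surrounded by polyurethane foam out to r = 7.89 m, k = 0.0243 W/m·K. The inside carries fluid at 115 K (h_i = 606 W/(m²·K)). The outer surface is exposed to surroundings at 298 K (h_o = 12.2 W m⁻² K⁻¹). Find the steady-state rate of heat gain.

Treat each layer as a resistance in series:
  R_conv,in = 1/(4πr²h) = 1/(4π·7.22²·606) = 2.519×10^-6 K/W
  R_copper = (1/7.22 − 1/7.24)/(4πk) = 3.826×10^-4/(4π·334) = 9.116×10^-8 K/W
  R_polyurethane foam = (1/7.24 − 1/7.89)/(4πk) = 0.01138/(4π·0.0243) = 0.03726 K/W
  R_conv,out = 1/(4πr²h) = 1/(4π·7.89²·12.2) = 1.048×10^-4 K/W
ΣR = 2.519×10^-6 + 9.116×10^-8 + 0.03726 + 1.048×10^-4 = 0.03737 K/W
Q = ΔT/ΣR = (115 K − 298 K)/0.03737 = -4900 W
(Negative Q ⇒ heat flows inward; heat gain = 4900 W.)

Q = 4.90 kW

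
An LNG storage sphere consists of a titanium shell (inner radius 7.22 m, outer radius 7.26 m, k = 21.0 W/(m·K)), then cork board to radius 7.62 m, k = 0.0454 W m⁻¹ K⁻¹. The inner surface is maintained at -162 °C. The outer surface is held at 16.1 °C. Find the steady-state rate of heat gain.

Q = 15.6 kW

Treat each layer as a resistance in series:
  R_titanium = (1/7.22 − 1/7.26)/(4πk) = 7.631×10^-4/(4π·21.0) = 2.892×10^-6 K/W
  R_cork board = (1/7.26 − 1/7.62)/(4πk) = 0.006507/(4π·0.0454) = 0.01141 K/W
ΣR = 2.892×10^-6 + 0.01141 = 0.01141 K/W
Q = ΔT/ΣR = (-162 °C − 16.1 °C)/0.01141 = -15600 W
(Negative Q ⇒ heat flows inward; heat gain = 15600 W.)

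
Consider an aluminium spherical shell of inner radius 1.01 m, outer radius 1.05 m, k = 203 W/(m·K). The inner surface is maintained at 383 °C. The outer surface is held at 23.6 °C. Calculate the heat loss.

Q = 2.43×10^7 W

Q = 4πk·ΔT/(1/r₁ − 1/r₂) = 4π × 203 × 359.4 / (1/1.01 − 1/1.05) = 2.43×10^7 W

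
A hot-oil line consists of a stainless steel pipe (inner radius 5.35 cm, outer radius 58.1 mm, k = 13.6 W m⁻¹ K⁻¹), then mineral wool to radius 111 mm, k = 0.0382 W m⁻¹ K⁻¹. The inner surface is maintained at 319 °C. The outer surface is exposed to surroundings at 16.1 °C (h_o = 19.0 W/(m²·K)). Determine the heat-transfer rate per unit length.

Treat each layer as a resistance in series:
  R'_stainless steel = ln(0.0581/0.0535)/(2πk) = 0.08248/(2π·13.6) = 9.653×10^-4 m·K/W
  R'_mineral wool = ln(0.111/0.0581)/(2πk) = 0.6474/(2π·0.0382) = 2.697 m·K/W
  R'_conv,out = 1/(2πr h) = 1/(2π·0.111·19.0) = 0.07546 m·K/W
ΣR = 9.653×10^-4 + 2.697 + 0.07546 = 2.773 m·K/W
Q' = ΔT/ΣR = (319 °C − 16.1 °C)/2.773 = 109 W/m

Q' = 109 W/m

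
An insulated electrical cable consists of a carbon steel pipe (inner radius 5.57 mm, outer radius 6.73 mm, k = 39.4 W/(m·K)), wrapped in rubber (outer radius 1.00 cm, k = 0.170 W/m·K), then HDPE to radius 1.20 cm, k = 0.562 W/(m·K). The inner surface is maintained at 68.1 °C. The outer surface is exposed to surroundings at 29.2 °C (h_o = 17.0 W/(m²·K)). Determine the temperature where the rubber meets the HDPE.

Resistance network (inner→outer):
  R'_carbon steel = ln(0.00673/0.00557)/(2πk) = 0.1892/(2π·39.4) = 7.642×10^-4 m·K/W
  R'_rubber = ln(0.0100/0.00673)/(2πk) = 0.3960/(2π·0.170) = 0.3707 m·K/W
  R'_HDPE = ln(0.0120/0.0100)/(2πk) = 0.1823/(2π·0.562) = 0.05163 m·K/W
  R'_conv,out = 1/(2πr h) = 1/(2π·0.0120·17.0) = 0.7802 m·K/W
ΣR = 7.642×10^-4 + 0.3707 + 0.05163 + 0.7802 = 1.203 m·K/W
Q' = ΔT/ΣR = (68.1 °C − 29.2 °C)/1.203 = 32.34 W/m
From the inner boundary to the rubber/HDPE interface, ΣR_partial = 0.3715 m·K/W.
T_interface = T_in − Q'·ΣR_partial = 68.1 °C − (32.34)(0.3715) = 56.1 °C

T = 56.1 °C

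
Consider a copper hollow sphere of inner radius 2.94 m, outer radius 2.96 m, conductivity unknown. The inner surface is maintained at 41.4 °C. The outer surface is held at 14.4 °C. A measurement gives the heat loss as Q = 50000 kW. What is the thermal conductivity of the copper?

k = 339 W/m·K

ΣR = ΔT/Q = |41.4 − 14.4|/5.00×10^7 = 5.400×10^-7 K/W
(1/r₁−1/r₂)/(4πk) = 5.400×10^-7 ⇒ k = 0.002298/(4π·5.400×10^-7) = 339 W/m·K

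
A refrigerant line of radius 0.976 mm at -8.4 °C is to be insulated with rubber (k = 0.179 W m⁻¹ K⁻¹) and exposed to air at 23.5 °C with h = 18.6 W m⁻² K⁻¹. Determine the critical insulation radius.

For a cylinder, r_cr = k_ins/h = 0.179/18.6 = 0.00962 m = 0.962 cm

r_cr = 0.962 cm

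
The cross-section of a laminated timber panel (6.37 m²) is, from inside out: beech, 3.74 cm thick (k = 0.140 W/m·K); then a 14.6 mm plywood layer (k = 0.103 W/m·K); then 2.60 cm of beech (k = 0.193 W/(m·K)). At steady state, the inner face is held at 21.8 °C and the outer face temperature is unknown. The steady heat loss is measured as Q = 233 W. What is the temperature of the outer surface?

T_out = 1.92 °C

Series resistances:
  R_beech = L/(kA) = 0.0374/(0.140·6.37) = 0.04194 K/W
  R_plywood = L/(kA) = 0.0146/(0.103·6.37) = 0.02225 K/W
  R_beech = L/(kA) = 0.0260/(0.193·6.37) = 0.02115 K/W
ΣR = 0.08534 K/W
ΔT = Q·ΣR = 233 × 0.08534 = 19.88 K
Heat flows outward, so T_out = T_in − ΔT = 21.8 − 19.88 = 1.92 °C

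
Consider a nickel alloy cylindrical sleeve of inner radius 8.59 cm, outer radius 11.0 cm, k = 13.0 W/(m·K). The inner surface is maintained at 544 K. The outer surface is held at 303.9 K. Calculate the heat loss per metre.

Q' = 79.3 kW/m

Q' = 2πk·ΔT/ln(r₂/r₁) = 2π × 13.0 × 240.1 / ln(0.110/0.0859) = 79300 W/m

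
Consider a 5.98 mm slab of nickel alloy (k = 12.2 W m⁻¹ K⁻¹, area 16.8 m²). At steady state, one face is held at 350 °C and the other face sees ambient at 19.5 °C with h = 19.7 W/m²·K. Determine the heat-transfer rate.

Q = 1.08×10^5 W

Series thermal resistances, inner to outer:
  R_nickel alloy = L/(kA) = 0.00598/(12.2·16.8) = 2.918×10^-5 K/W
  R_conv,out = 1/(hA) = 1/(19.7·16.8) = 0.003022 K/W
ΣR = 2.918×10^-5 + 0.003022 = 0.003051 K/W
Q = ΔT/ΣR = (350 °C − 19.5 °C)/0.003051 = 1.08×10^5 W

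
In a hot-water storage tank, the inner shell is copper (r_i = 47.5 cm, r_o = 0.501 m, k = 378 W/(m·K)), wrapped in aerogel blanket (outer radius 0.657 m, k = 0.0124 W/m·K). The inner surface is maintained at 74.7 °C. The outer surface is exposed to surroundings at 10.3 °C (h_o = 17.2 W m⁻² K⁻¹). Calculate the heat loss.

Resistance network (inner→outer):
  R_copper = (1/0.475 − 1/0.501)/(4πk) = 0.1093/(4π·378) = 2.300×10^-5 K/W
  R_aerogel blanket = (1/0.501 − 1/0.657)/(4πk) = 0.4739/(4π·0.0124) = 3.042 K/W
  R_conv,out = 1/(4πr²h) = 1/(4π·0.657²·17.2) = 0.01072 K/W
ΣR = 2.300×10^-5 + 3.042 + 0.01072 = 3.053 K/W
Q = ΔT/ΣR = (74.7 °C − 10.3 °C)/3.053 = 21.1 W

Q = 21.1 W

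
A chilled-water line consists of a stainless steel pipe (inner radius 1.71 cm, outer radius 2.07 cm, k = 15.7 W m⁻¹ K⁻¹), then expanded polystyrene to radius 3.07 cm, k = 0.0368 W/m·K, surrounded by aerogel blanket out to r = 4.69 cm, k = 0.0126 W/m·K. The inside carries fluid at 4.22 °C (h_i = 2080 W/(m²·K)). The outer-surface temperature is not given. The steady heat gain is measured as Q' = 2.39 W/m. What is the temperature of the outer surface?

T_out = 21.1 °C

Series resistances:
  R'_conv,in = 1/(2πr h) = 1/(2π·0.0171·2080) = 0.004475 m·K/W
  R'_stainless steel = ln(0.0207/0.0171)/(2πk) = 0.1911/(2π·15.7) = 0.001937 m·K/W
  R'_expanded polystyrene = ln(0.0307/0.0207)/(2πk) = 0.3941/(2π·0.0368) = 1.705 m·K/W
  R'_aerogel blanket = ln(0.0469/0.0307)/(2πk) = 0.4238/(2π·0.0126) = 5.353 m·K/W
ΣR = 7.064 m·K/W
ΔT = Q'·ΣR = 2.39 × 7.064 = 16.88 K
Heat flows inward, so T_out = T_in + ΔT = 4.22 + 16.88 = 21.1 °C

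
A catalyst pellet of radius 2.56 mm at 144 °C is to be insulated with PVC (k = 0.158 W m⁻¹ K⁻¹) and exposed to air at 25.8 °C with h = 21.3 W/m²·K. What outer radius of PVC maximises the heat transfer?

For a sphere, r_cr = 2k_ins/h = 2·0.158/21.3 = 0.0148 m = 1.48 cm

r_cr = 1.48 cm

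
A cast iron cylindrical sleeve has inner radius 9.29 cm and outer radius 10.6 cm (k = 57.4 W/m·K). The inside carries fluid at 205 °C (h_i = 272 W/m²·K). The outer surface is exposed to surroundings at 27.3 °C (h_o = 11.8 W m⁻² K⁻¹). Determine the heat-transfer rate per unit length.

Q' = 1330 W/m

Series thermal resistances, inner to outer:
  R'_conv,in = 1/(2πr h) = 1/(2π·0.0929·272) = 0.006298 m·K/W
  R'_cast iron = ln(0.106/0.0929)/(2πk) = 0.1319/(2π·57.4) = 3.658×10^-4 m·K/W
  R'_conv,out = 1/(2πr h) = 1/(2π·0.106·11.8) = 0.1272 m·K/W
ΣR = 0.006298 + 3.658×10^-4 + 0.1272 = 0.1339 m·K/W
Q' = ΔT/ΣR = (205 °C − 27.3 °C)/0.1339 = 1330 W/m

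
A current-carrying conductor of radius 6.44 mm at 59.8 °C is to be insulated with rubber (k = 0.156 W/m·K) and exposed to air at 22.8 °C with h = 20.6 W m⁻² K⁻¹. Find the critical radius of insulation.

r_cr = 0.757 cm

For a cylinder, r_cr = k_ins/h = 0.156/20.6 = 0.00757 m = 0.757 cm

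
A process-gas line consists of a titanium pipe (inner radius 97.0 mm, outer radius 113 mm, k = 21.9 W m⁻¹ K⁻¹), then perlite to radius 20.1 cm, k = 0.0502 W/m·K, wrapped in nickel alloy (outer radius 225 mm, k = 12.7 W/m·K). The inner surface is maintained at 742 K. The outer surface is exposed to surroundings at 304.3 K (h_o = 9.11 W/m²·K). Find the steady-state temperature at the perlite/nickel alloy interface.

Resistance network (inner→outer):
  R'_titanium = ln(0.113/0.0970)/(2πk) = 0.1527/(2π·21.9) = 0.001110 m·K/W
  R'_perlite = ln(0.201/0.113)/(2πk) = 0.5759/(2π·0.0502) = 1.826 m·K/W
  R'_nickel alloy = ln(0.225/0.201)/(2πk) = 0.1128/(2π·12.7) = 0.001414 m·K/W
  R'_conv,out = 1/(2πr h) = 1/(2π·0.225·9.11) = 0.07765 m·K/W
ΣR = 0.001110 + 1.826 + 0.001414 + 0.07765 = 1.906 m·K/W
Q' = ΔT/ΣR = (742 K − 304.3 K)/1.906 = 229.6 W/m
From the inner boundary to the perlite/nickel alloy interface, ΣR_partial = 1.827 m·K/W.
T_interface = T_in − Q'·ΣR_partial = 742 K − (229.6)(1.827) = 322.5 K

T = 322.5 K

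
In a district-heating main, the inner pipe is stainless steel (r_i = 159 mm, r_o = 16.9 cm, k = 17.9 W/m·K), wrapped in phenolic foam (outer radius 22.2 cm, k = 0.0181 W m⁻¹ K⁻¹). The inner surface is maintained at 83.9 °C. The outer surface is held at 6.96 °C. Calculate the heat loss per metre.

Q' = 32.1 W/m

Treat each layer as a resistance in series:
  R'_stainless steel = ln(0.169/0.159)/(2πk) = 0.06099/(2π·17.9) = 5.423×10^-4 m·K/W
  R'_phenolic foam = ln(0.222/0.169)/(2πk) = 0.2728/(2π·0.0181) = 2.399 m·K/W
ΣR = 5.423×10^-4 + 2.399 = 2.400 m·K/W
Q' = ΔT/ΣR = (83.9 °C − 6.96 °C)/2.400 = 32.1 W/m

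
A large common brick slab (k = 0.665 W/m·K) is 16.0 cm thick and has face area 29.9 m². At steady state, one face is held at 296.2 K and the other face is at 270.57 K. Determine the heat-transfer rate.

Q = kA·ΔT/L = 0.665 × 29.9 × |296.2 K − 270.57 K| / 0.160 = 3190 W

Q = 3.19 kW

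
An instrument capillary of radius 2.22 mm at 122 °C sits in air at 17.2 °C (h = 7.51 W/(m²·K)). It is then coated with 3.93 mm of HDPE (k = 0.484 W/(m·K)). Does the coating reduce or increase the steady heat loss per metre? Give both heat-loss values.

Critical radius for a cylinder: r_cr = k/h = 0.0644 m = 6.44 cm.
Outer radius after coating: r₂ = 0.00222 + 0.00393 = 0.00615 m.
Since r₁ < r_cr and r₂ ≤ r_cr, the coating moves toward the maximum at r_cr — heat loss rises.
Bare: R = 1/(2πr₁h) = 9.546 m·K/W; Q = 104.8/9.546 = 11.0 W/m.
Coated: R = R_cond + R_conv = 3.781 m·K/W; Q = 104.8/3.781 = 27.7 W/m.

increases: 11.0 → 27.7 W/m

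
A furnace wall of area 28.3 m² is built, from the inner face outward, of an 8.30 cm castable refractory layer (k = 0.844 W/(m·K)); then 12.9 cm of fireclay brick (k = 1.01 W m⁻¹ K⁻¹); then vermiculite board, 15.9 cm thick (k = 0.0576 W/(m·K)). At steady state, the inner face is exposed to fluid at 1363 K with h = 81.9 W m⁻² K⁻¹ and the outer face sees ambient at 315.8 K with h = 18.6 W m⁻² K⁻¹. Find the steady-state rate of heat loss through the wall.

Resistance network (inner→outer):
  R_conv,in = 1/(hA) = 1/(81.9·28.3) = 4.314×10^-4 K/W
  R_castable refractory = L/(kA) = 0.0830/(0.844·28.3) = 0.003475 K/W
  R_fireclay brick = L/(kA) = 0.129/(1.01·28.3) = 0.004513 K/W
  R_vermiculite board = L/(kA) = 0.159/(0.0576·28.3) = 0.09754 K/W
  R_conv,out = 1/(hA) = 1/(18.6·28.3) = 0.001900 K/W
ΣR = 4.314×10^-4 + 0.003475 + 0.004513 + 0.09754 + 0.001900 = 0.1079 K/W
Q = ΔT/ΣR = (1363 K − 315.8 K)/0.1079 = 9710 W

Q = 9.71 kW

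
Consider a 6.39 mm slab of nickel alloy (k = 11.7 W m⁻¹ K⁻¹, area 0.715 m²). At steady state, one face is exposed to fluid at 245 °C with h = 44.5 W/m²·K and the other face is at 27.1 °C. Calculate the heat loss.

Treat each layer as a resistance in series:
  R_conv,in = 1/(hA) = 1/(44.5·0.715) = 0.03143 K/W
  R_nickel alloy = L/(kA) = 0.00639/(11.7·0.715) = 7.639×10^-4 K/W
ΣR = 0.03143 + 7.639×10^-4 = 0.03219 K/W
Q = ΔT/ΣR = (245 °C − 27.1 °C)/0.03219 = 6770 W

Q = 6.77 kW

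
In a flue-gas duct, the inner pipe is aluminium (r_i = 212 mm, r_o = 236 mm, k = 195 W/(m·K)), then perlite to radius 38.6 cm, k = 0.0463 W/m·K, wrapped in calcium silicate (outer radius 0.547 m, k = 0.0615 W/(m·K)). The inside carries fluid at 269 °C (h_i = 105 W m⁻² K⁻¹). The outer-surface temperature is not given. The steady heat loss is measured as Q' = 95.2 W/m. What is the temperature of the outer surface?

T_out = 21.4 °C

Sum the resistances:
  R'_conv,in = 1/(2πr h) = 1/(2π·0.212·105) = 0.007150 m·K/W
  R'_aluminium = ln(0.236/0.212)/(2πk) = 0.1072/(2π·195) = 8.753×10^-5 m·K/W
  R'_perlite = ln(0.386/0.236)/(2πk) = 0.4920/(2π·0.0463) = 1.691 m·K/W
  R'_calcium silicate = ln(0.547/0.386)/(2πk) = 0.3486/(2π·0.0615) = 0.9022 m·K/W
ΣR = 2.601 m·K/W
ΔT = Q'·ΣR = 95.2 × 2.601 = 247.6 K
Heat flows outward, so T_out = T_in − ΔT = 269 − 247.6 = 21.4 °C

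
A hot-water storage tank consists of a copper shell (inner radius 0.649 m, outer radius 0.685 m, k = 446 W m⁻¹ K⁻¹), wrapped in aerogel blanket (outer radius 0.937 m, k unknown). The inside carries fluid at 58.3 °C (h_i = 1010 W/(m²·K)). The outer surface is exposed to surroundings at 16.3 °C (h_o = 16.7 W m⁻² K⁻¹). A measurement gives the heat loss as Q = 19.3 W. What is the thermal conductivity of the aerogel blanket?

k = 0.0144 W/m·K

ΣR = ΔT/Q = |58.3 − 16.3|/19.3 = 2.176 K/W
Known resistances:
  R_conv,in = 1/(4πr²h) = 1/(4π·0.649²·1010) = 1.871×10^-4 K/W
  R_copper = (1/0.649 − 1/0.685)/(4πk) = 0.08098/(4π·446) = 1.445×10^-5 K/W
  R_conv,out = 1/(4πr²h) = 1/(4π·0.937²·16.7) = 0.005427 K/W
R_aerogel blanket = ΣR − ΣR_known = 2.176 − 0.005629 = 2.170 K/W
(1/r₁−1/r₂)/(4πk) = 2.170 ⇒ k = 0.3926/(4π·2.170) = 0.0144 W/m·K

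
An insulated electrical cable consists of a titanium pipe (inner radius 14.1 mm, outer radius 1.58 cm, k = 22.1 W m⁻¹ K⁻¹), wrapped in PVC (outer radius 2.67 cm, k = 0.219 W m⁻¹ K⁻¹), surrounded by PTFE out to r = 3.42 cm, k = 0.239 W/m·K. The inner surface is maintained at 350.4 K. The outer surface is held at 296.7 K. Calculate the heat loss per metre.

Q' = 98.2 W/m

Series thermal resistances, inner to outer:
  R'_titanium = ln(0.0158/0.0141)/(2πk) = 0.1138/(2π·22.1) = 8.198×10^-4 m·K/W
  R'_PVC = ln(0.0267/0.0158)/(2πk) = 0.5247/(2π·0.219) = 0.3813 m·K/W
  R'_PTFE = ln(0.0342/0.0267)/(2πk) = 0.2476/(2π·0.239) = 0.1649 m·K/W
ΣR = 8.198×10^-4 + 0.3813 + 0.1649 = 0.5470 m·K/W
Q' = ΔT/ΣR = (350.4 K − 296.7 K)/0.5470 = 98.2 W/m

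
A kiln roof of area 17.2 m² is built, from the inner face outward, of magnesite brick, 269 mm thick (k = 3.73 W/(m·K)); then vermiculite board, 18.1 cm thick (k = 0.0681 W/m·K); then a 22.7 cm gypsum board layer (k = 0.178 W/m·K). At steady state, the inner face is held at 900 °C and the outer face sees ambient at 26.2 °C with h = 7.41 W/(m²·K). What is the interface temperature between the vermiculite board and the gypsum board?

T = 324 °C

Series thermal resistances, inner to outer:
  R_magnesite brick = L/(kA) = 0.269/(3.73·17.2) = 0.004193 K/W
  R_vermiculite board = L/(kA) = 0.181/(0.0681·17.2) = 0.1545 K/W
  R_gypsum board = L/(kA) = 0.227/(0.178·17.2) = 0.07414 K/W
  R_conv,out = 1/(hA) = 1/(7.41·17.2) = 0.007846 K/W
ΣR = 0.004193 + 0.1545 + 0.07414 + 0.007846 = 0.2407 K/W
Q = ΔT/ΣR = (900 °C − 26.2 °C)/0.2407 = 3630 W
From the inner boundary to the vermiculite board/gypsum board interface, ΣR_partial = 0.1587 K/W.
T_interface = T_in − Q·ΣR_partial = 900 °C − (3630)(0.1587) = 324 °C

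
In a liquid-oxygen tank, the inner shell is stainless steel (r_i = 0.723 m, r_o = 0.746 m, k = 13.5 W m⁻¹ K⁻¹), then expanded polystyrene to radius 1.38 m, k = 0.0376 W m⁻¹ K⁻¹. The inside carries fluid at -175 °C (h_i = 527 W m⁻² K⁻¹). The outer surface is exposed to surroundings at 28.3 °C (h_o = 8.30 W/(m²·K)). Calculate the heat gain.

Q = 155 W

Resistance network (inner→outer):
  R_conv,in = 1/(4πr²h) = 1/(4π·0.723²·527) = 2.889×10^-4 K/W
  R_stainless steel = (1/0.723 − 1/0.746)/(4πk) = 0.04264/(4π·13.5) = 2.514×10^-4 K/W
  R_expanded polystyrene = (1/0.746 − 1/1.38)/(4πk) = 0.6158/(4π·0.0376) = 1.303 K/W
  R_conv,out = 1/(4πr²h) = 1/(4π·1.38²·8.30) = 0.005034 K/W
ΣR = 2.889×10^-4 + 2.514×10^-4 + 1.303 + 0.005034 = 1.309 K/W
Q = ΔT/ΣR = (-175 °C − 28.3 °C)/1.309 = -155 W
(Negative Q ⇒ heat flows inward; heat gain = 155 W.)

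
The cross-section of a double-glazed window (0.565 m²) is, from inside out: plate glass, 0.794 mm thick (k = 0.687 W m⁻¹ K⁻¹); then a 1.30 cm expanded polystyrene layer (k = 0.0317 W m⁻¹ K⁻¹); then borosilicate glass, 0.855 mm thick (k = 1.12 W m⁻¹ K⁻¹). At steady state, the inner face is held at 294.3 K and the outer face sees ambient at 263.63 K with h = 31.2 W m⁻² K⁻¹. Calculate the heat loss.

Q = 39.0 W

Treat each layer as a resistance in series:
  R_plate glass = L/(kA) = 7.94×10^-4/(0.687·0.565) = 0.002046 K/W
  R_expanded polystyrene = L/(kA) = 0.0130/(0.0317·0.565) = 0.7258 K/W
  R_borosilicate glass = L/(kA) = 8.55×10^-4/(1.12·0.565) = 0.001351 K/W
  R_conv,out = 1/(hA) = 1/(31.2·0.565) = 0.05673 K/W
ΣR = 0.002046 + 0.7258 + 0.001351 + 0.05673 = 0.7859 K/W
Q = ΔT/ΣR = (294.3 K − 263.63 K)/0.7859 = 39.0 W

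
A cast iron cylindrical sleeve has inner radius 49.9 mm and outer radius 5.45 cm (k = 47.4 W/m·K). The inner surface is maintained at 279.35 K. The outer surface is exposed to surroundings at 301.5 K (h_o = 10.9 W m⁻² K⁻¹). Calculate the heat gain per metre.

Resistance network (inner→outer):
  R'_cast iron = ln(0.0545/0.0499)/(2πk) = 0.08818/(2π·47.4) = 2.961×10^-4 m·K/W
  R'_conv,out = 1/(2πr h) = 1/(2π·0.0545·10.9) = 0.2679 m·K/W
ΣR = 2.961×10^-4 + 0.2679 = 0.2682 m·K/W
Q' = ΔT/ΣR = (279.35 K − 301.5 K)/0.2682 = -82.6 W/m
(Negative Q' ⇒ heat flows inward; heat gain = 82.6 W/m.)

Q' = 82.6 W/m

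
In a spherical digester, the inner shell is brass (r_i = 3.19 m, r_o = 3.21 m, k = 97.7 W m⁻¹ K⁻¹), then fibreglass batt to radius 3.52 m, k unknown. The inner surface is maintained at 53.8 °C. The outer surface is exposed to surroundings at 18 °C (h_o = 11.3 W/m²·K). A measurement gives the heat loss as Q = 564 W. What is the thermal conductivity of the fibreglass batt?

ΣR = ΔT/Q = |53.8 − 18|/564 = 0.06348 K/W
Known resistances:
  R_brass = (1/3.19 − 1/3.21)/(4πk) = 0.001953/(4π·97.7) = 1.591×10^-6 K/W
  R_conv,out = 1/(4πr²h) = 1/(4π·3.52²·11.3) = 5.684×10^-4 K/W
R_fibreglass batt = ΣR − ΣR_known = 0.06348 − 5.700×10^-4 = 0.06291 K/W
(1/r₁−1/r₂)/(4πk) = 0.06291 ⇒ k = 0.02744/(4π·0.06291) = 0.0347 W/m·K

k = 0.0347 W/m·K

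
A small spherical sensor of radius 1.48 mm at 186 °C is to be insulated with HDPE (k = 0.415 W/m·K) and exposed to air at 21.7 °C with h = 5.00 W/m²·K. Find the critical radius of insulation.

For a sphere, r_cr = 2k_ins/h = 2·0.415/5.00 = 0.166 m = 16.6 cm

r_cr = 16.6 cm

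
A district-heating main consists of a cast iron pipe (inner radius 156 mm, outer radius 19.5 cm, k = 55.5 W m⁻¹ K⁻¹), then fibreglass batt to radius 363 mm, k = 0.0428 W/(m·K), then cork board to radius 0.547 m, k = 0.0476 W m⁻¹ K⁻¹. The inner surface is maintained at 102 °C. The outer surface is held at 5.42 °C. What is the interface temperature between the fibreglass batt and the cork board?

Treat each layer as a resistance in series:
  R'_cast iron = ln(0.195/0.156)/(2πk) = 0.2231/(2π·55.5) = 6.399×10^-4 m·K/W
  R'_fibreglass batt = ln(0.363/0.195)/(2πk) = 0.6214/(2π·0.0428) = 2.311 m·K/W
  R'_cork board = ln(0.547/0.363)/(2πk) = 0.4100/(2π·0.0476) = 1.371 m·K/W
ΣR = 6.399×10^-4 + 2.311 + 1.371 = 3.683 m·K/W
Q' = ΔT/ΣR = (102 °C − 5.42 °C)/3.683 = 26.22 W/m
From the inner boundary to the fibreglass batt/cork board interface, ΣR_partial = 2.312 m·K/W.
T_interface = T_in − Q'·ΣR_partial = 102 °C − (26.22)(2.312) = 41.4 °C

T = 41.4 °C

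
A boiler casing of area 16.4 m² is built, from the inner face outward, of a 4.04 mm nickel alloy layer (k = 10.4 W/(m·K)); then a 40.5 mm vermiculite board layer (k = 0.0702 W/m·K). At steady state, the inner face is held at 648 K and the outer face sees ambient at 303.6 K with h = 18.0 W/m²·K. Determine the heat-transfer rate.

Series thermal resistances, inner to outer:
  R_nickel alloy = L/(kA) = 0.00404/(10.4·16.4) = 2.369×10^-5 K/W
  R_vermiculite board = L/(kA) = 0.0405/(0.0702·16.4) = 0.03518 K/W
  R_conv,out = 1/(hA) = 1/(18.0·16.4) = 0.003388 K/W
ΣR = 2.369×10^-5 + 0.03518 + 0.003388 = 0.03859 K/W
Q = ΔT/ΣR = (648 K − 303.6 K)/0.03859 = 8920 W

Q = 8.92 kW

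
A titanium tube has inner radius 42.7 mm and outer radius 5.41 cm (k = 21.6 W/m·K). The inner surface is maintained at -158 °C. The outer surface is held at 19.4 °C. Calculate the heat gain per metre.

Q' = 2πk·ΔT/ln(r₂/r₁) = 2π × 21.6 × 177.4 / ln(0.0541/0.0427) = 1.02×10^5 W/m

Q' = 1.02×10^5 W/m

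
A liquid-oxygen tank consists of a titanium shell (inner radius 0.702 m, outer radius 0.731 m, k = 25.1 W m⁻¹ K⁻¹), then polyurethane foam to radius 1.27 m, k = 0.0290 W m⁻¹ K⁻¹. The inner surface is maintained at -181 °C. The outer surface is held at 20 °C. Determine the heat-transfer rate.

Series thermal resistances, inner to outer:
  R_titanium = (1/0.702 − 1/0.731)/(4πk) = 0.05651/(4π·25.1) = 1.792×10^-4 K/W
  R_polyurethane foam = (1/0.731 − 1/1.27)/(4πk) = 0.5806/(4π·0.0290) = 1.593 K/W
ΣR = 1.792×10^-4 + 1.593 = 1.593 K/W
Q = ΔT/ΣR = (-181 °C − 20 °C)/1.593 = -126 W
(Negative Q ⇒ heat flows inward; heat gain = 126 W.)

Q = 126 W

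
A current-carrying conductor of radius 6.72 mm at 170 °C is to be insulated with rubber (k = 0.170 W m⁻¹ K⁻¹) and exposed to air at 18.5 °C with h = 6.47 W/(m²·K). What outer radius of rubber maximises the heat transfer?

r_cr = 2.63 cm

For a cylinder, r_cr = k_ins/h = 0.170/6.47 = 0.0263 m = 2.63 cm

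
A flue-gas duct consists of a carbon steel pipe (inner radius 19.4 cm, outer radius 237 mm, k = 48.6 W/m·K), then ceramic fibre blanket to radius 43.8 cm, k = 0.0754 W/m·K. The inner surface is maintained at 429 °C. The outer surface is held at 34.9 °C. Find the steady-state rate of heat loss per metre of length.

Series thermal resistances, inner to outer:
  R'_carbon steel = ln(0.237/0.194)/(2πk) = 0.2002/(2π·48.6) = 6.556×10^-4 m·K/W
  R'_ceramic fibre blanket = ln(0.438/0.237)/(2πk) = 0.6142/(2π·0.0754) = 1.296 m·K/W
ΣR = 6.556×10^-4 + 1.296 = 1.297 m·K/W
Q' = ΔT/ΣR = (429 °C − 34.9 °C)/1.297 = 304 W/m

Q' = 304 W/m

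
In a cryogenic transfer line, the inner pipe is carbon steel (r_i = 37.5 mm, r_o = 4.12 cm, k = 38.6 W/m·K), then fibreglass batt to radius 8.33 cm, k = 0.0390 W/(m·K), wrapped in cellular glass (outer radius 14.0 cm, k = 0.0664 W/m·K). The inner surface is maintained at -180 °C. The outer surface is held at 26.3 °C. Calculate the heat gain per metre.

Series thermal resistances, inner to outer:
  R'_carbon steel = ln(0.0412/0.0375)/(2πk) = 0.09410/(2π·38.6) = 3.880×10^-4 m·K/W
  R'_fibreglass batt = ln(0.0833/0.0412)/(2πk) = 0.7040/(2π·0.0390) = 2.873 m·K/W
  R'_cellular glass = ln(0.140/0.0833)/(2πk) = 0.5192/(2π·0.0664) = 1.244 m·K/W
ΣR = 3.880×10^-4 + 2.873 + 1.244 = 4.117 m·K/W
Q' = ΔT/ΣR = (-180 °C − 26.3 °C)/4.117 = -50.1 W/m
(Negative Q' ⇒ heat flows inward; heat gain = 50.1 W/m.)

Q' = 50.1 W/m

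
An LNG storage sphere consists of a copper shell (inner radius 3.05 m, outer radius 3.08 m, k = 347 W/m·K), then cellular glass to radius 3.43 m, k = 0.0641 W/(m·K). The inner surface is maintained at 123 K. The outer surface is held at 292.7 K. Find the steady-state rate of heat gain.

Q = 4130 W

Resistance network (inner→outer):
  R_copper = (1/3.05 − 1/3.08)/(4πk) = 0.003194/(4π·347) = 7.324×10^-7 K/W
  R_cellular glass = (1/3.08 − 1/3.43)/(4πk) = 0.03313/(4π·0.0641) = 0.04113 K/W
ΣR = 7.324×10^-7 + 0.04113 = 0.04113 K/W
Q = ΔT/ΣR = (123 K − 292.7 K)/0.04113 = -4130 W
(Negative Q ⇒ heat flows inward; heat gain = 4130 W.)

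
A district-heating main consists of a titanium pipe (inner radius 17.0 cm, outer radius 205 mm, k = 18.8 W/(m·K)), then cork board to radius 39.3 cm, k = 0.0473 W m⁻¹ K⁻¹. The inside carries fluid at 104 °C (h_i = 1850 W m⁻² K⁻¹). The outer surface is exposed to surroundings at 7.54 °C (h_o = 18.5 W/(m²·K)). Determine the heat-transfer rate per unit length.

Resistance network (inner→outer):
  R'_conv,in = 1/(2πr h) = 1/(2π·0.170·1850) = 5.061×10^-4 m·K/W
  R'_titanium = ln(0.205/0.170)/(2πk) = 0.1872/(2π·18.8) = 0.001585 m·K/W
  R'_cork board = ln(0.393/0.205)/(2πk) = 0.6508/(2π·0.0473) = 2.190 m·K/W
  R'_conv,out = 1/(2πr h) = 1/(2π·0.393·18.5) = 0.02189 m·K/W
ΣR = 5.061×10^-4 + 0.001585 + 2.190 + 0.02189 = 2.214 m·K/W
Q' = ΔT/ΣR = (104 °C − 7.54 °C)/2.214 = 43.6 W/m

Q' = 43.6 W/m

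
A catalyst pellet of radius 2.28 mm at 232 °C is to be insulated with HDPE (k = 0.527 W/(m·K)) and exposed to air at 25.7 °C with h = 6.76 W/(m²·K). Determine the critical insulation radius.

r_cr = 15.6 cm

For a sphere, r_cr = 2k_ins/h = 2·0.527/6.76 = 0.156 m = 15.6 cm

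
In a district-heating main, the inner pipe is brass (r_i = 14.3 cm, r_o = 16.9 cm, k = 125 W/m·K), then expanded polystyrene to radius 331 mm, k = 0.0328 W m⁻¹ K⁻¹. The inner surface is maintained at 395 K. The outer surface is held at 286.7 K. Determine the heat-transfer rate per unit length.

Q' = 33.2 W/m

Treat each layer as a resistance in series:
  R'_brass = ln(0.169/0.143)/(2πk) = 0.1671/(2π·125) = 2.127×10^-4 m·K/W
  R'_expanded polystyrene = ln(0.331/0.169)/(2πk) = 0.6722/(2π·0.0328) = 3.262 m·K/W
ΣR = 2.127×10^-4 + 3.262 = 3.262 m·K/W
Q' = ΔT/ΣR = (395 K − 286.7 K)/3.262 = 33.2 W/m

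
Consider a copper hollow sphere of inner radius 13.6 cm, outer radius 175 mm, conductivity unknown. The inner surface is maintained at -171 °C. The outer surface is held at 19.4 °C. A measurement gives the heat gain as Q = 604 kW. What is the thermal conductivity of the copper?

k = 414 W/m·K

ΣR = ΔT/Q = |-171 − 19.4|/6.04×10^5 = 3.152×10^-4 K/W
(1/r₁−1/r₂)/(4πk) = 3.152×10^-4 ⇒ k = 1.639/(4π·3.152×10^-4) = 414 W/m·K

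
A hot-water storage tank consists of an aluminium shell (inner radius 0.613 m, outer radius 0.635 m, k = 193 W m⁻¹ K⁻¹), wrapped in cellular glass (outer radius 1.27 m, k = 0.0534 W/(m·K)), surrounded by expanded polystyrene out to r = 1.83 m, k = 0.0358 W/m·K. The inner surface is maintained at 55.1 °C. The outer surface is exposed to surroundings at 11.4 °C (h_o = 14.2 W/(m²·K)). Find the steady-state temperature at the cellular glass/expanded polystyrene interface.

T = 25.1 °C

Treat each layer as a resistance in series:
  R_aluminium = (1/0.613 − 1/0.635)/(4πk) = 0.05652/(4π·193) = 2.330×10^-5 K/W
  R_cellular glass = (1/0.635 − 1/1.27)/(4πk) = 0.7874/(4π·0.0534) = 1.173 K/W
  R_expanded polystyrene = (1/1.27 − 1/1.83)/(4πk) = 0.2410/(4π·0.0358) = 0.5356 K/W
  R_conv,out = 1/(4πr²h) = 1/(4π·1.83²·14.2) = 0.001673 K/W
ΣR = 2.330×10^-5 + 1.173 + 0.5356 + 0.001673 = 1.710 K/W
Q = ΔT/ΣR = (55.1 °C − 11.4 °C)/1.710 = 25.56 W
From the inner boundary to the cellular glass/expanded polystyrene interface, ΣR_partial = 1.173 K/W.
T_interface = T_in − Q·ΣR_partial = 55.1 °C − (25.56)(1.173) = 25.1 °C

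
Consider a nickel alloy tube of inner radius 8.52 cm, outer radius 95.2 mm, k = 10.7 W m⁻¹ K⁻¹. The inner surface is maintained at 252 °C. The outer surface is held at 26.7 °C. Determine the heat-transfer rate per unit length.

Q' = 2πk·ΔT/ln(r₂/r₁) = 2π × 10.7 × 225.3 / ln(0.0952/0.0852) = 1.36×10^5 W/m

Q' = 136 kW/m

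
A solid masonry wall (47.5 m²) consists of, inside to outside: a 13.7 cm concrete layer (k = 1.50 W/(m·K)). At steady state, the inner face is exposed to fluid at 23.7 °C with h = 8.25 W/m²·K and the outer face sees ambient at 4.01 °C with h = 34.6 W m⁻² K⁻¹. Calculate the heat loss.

Q = 3.87 kW

Treat each layer as a resistance in series:
  R_conv,in = 1/(hA) = 1/(8.25·47.5) = 0.002552 K/W
  R_concrete = L/(kA) = 0.137/(1.50·47.5) = 0.001923 K/W
  R_conv,out = 1/(hA) = 1/(34.6·47.5) = 6.085×10^-4 K/W
ΣR = 0.002552 + 0.001923 + 6.085×10^-4 = 0.005084 K/W
Q = ΔT/ΣR = (23.7 °C − 4.01 °C)/0.005084 = 3870 W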